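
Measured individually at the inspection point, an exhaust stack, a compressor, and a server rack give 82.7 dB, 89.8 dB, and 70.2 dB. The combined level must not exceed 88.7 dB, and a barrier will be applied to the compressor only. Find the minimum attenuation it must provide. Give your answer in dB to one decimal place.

2.4 dB

The untreated sources together contribute 10^(82.7/10) + 10^(70.2/10) = 1.967e+08, i.e. 82.94 dB.
The limit corresponds to 10^(88.7/10) = 7.413e+08; subtracting the fixed part leaves 5.446e+08 for the compressor, i.e. 87.36 dB.
So the compressor must be reduced from 89.8 to 87.36 dB: IL = 2.44 dB.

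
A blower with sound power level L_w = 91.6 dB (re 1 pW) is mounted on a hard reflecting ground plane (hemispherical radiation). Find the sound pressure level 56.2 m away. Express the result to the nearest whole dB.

49 dB

Free-field hemispherical radiation: L_p = L_w − 10·log₁₀(2π·r²), r = 56.2 m.
2π·r² = 1.985e+04 m², 10·log₁₀ of that is 42.977 dB.
L_p = 91.6 − 42.977 = 48.62 dB.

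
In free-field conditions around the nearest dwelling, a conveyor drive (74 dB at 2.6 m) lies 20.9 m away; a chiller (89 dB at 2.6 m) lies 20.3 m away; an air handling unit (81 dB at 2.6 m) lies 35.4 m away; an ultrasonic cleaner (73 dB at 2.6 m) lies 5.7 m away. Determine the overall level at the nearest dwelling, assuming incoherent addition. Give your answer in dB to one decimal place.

72.6 dB

First find each source's level at the receiver (point-source: −20·log₁₀(r/r_ref)), then combine on an intensity basis.
conveyor drive: 74 − 20·log₁₀(20.9/2.6) = 74 − 18.10 = 55.90 dB.
chiller: 89 − 20·log₁₀(20.3/2.6) = 89 − 17.85 = 71.15 dB.
air handling unit: 81 − 20·log₁₀(35.4/2.6) = 81 − 22.68 = 58.32 dB.
ultrasonic cleaner: 73 − 20·log₁₀(5.7/2.6) = 73 − 6.82 = 66.18 dB.
Σ 10^(L/10) = 1.825e+07 → L_total = 10·log₁₀(1.825e+07) = 72.61 dB.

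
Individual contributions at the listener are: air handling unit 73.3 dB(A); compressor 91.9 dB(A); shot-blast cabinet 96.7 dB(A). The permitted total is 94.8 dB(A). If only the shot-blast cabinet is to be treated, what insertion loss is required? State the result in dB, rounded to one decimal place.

The untreated sources together contribute 10^(73.3/10) + 10^(91.9/10) = 1.570e+09, i.e. 91.96 dB(A).
To meet 94.8 dB(A) overall, the treated shot-blast cabinet may contribute at most 10^(94.8/10) − 1.570e+09 = 1.450e+09, i.e. 91.61 dB(A).
Required insertion loss = 96.7 − 91.61 = 5.09 dB.

5.1 dB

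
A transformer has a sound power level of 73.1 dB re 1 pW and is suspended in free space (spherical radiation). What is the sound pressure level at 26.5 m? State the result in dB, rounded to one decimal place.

The power spreads over a sphere of area 4π·r², so L_p = L_w − 10·log₁₀(4π·r²).
4π·r² = 8825 m², 10·log₁₀ of that is 39.457 dB.
L_p = 73.1 − 39.457 = 33.64 dB.

33.6 dB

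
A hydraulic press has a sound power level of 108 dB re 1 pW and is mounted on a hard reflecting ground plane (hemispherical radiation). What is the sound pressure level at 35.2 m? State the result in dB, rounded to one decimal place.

L_p = L_w − 10·log₁₀(2π·r²) with r = 35.2 m.
2π·r² = 7785 m², 10·log₁₀ of that is 38.913 dB.
L_p = 108 − 38.913 = 69.09 dB.

69.1 dB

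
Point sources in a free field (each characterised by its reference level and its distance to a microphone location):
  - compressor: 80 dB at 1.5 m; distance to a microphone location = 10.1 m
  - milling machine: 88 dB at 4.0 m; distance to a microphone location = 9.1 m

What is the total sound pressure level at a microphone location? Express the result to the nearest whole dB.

81 dB

Apply inverse-square spreading to bring every level to the receiver, then sum 10^(L/10).
compressor: 80 − 20·log₁₀(10.1/1.5) = 80 − 16.56 = 63.44 dB.
milling machine: 88 − 20·log₁₀(9.1/4.0) = 88 − 7.14 = 80.86 dB.
Σ 10^(L/10) = 1.241e+08 → L_total = 10·log₁₀(1.241e+08) = 80.94 dB.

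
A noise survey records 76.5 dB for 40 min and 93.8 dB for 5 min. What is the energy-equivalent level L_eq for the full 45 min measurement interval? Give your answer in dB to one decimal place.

84.9 dB

The energy average is taken in the linear domain: L_eq = 10·log₁₀[(Σ tᵢ·10^(Lᵢ/10))/T], T = 45 min.
Σ tᵢ·10^(Lᵢ/10) = 40·10^(76.5/10) + 5·10^(93.8/10) = 1.378e+10.
L_eq = 10·log₁₀(1.378e+10/45) = 84.86 dB.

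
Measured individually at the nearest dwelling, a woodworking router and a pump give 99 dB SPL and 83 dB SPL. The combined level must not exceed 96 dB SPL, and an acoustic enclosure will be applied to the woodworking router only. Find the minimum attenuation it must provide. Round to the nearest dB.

3 dB

Fixed contribution from the other source: Σ 10^(L/10) = 10^(83/10) = 1.995e+08 (83.00 dB SPL).
The limit corresponds to 10^(96/10) = 3.981e+09; subtracting the fixed part leaves 3.782e+09 for the woodworking router, i.e. 95.78 dB SPL.
Required insertion loss = 99 − 95.78 = 3.22 dB.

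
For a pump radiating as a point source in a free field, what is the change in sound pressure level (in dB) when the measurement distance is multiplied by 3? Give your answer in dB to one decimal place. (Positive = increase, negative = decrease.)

-9.5 dB

Point-source spreading: ΔL = −20·log₁₀(r₂/r₁).
ΔL = −20·log₁₀(3) = -9.54 dB.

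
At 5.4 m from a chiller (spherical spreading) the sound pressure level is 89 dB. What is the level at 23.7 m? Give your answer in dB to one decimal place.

Point-source attenuation: ΔL = 20·log₁₀(r₂/r₁) = 20·log₁₀(23.7/5.4) = 12.847 dB.
L₂ = 89 − 20·log₁₀(23.7/5.4) = 89 − 12.847 = 76.15 dB.

76.2 dB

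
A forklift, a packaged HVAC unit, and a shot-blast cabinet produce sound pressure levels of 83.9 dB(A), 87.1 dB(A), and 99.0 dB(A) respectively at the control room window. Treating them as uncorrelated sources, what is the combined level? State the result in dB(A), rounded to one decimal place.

99.4 dB(A)

Incoherent sources combine by intensity addition: L_total = 10·log₁₀(Σ 10^(L_i/10)).
Σ 10^(L/10) = 10^(83.9/10) + 10^(87.1/10) + 10^(99.0/10) = 8.702e+09.
L_total = 10·log₁₀(8.702e+09) = 99.40 dB(A).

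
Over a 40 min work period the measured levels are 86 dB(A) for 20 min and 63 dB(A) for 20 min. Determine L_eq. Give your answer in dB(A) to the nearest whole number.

83 dB(A)

Weight each interval's intensity by its duration and average over T = 40 min:
Σ tᵢ·10^(Lᵢ/10) = 20·10^(86/10) + 20·10^(63/10) = 8.002e+09.
L_eq = 10·log₁₀(8.002e+09/40) = 83.01 dB(A).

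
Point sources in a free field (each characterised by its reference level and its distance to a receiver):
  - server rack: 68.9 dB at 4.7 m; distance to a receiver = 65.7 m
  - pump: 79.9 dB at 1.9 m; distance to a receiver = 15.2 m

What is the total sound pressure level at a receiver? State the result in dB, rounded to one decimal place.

61.9 dB

Apply inverse-square spreading to bring every level to the receiver, then sum 10^(L/10).
server rack: 68.9 − 20·log₁₀(65.7/4.7) = 68.9 − 22.91 = 45.99 dB.
pump: 79.9 − 20·log₁₀(15.2/1.9) = 79.9 − 18.06 = 61.84 dB.
Σ 10^(L/10) = 1.567e+06 → L_total = 10·log₁₀(1.567e+06) = 61.95 dB.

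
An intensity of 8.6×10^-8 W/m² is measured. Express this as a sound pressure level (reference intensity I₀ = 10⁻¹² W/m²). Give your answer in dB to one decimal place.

L = 10·log₁₀(I/I₀) = 10·log₁₀(8.6×10^-8/10⁻¹²) = 10·log₁₀(8.6×10^4).
L = 10·(0.9345 + 4) = 49.34 dB.

49.3 dB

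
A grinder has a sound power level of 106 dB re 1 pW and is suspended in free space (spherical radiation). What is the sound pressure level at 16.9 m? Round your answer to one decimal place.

Free-field spherical radiation: L_p = L_w − 10·log₁₀(4π·r²), r = 16.9 m.
4π·r² = 3589 m², 10·log₁₀ of that is 35.550 dB.
L_p = 106 − 35.550 = 70.45 dB.

70.5 dB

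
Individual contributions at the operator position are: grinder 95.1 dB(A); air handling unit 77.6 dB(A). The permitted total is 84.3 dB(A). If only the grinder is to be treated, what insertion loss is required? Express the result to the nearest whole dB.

12 dB

Fixed contribution from the other source: Σ 10^(L/10) = 10^(77.6/10) = 5.754e+07 (77.60 dB(A)).
The limit corresponds to 10^(84.3/10) = 2.692e+08; subtracting the fixed part leaves 2.116e+08 for the grinder, i.e. 83.26 dB(A).
Required insertion loss = 95.1 − 83.26 = 11.84 dB.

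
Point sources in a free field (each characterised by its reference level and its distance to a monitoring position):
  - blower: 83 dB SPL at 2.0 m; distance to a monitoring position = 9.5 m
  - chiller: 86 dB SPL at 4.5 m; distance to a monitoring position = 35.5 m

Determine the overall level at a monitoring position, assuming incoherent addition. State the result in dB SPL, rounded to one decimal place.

Propagate each source to the receiver with L = L_ref − 20·log₁₀(r/r_ref), then add intensities.
blower: 83 − 20·log₁₀(9.5/2.0) = 83 − 13.53 = 69.47 dB SPL.
chiller: 86 − 20·log₁₀(35.5/4.5) = 86 − 17.94 = 68.06 dB SPL.
Σ 10^(L/10) = 1.524e+07 → L_total = 10·log₁₀(1.524e+07) = 71.83 dB SPL.

71.8 dB SPL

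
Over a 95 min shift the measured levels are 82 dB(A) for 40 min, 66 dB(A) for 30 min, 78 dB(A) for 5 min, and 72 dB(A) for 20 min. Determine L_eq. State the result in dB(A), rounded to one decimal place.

78.7 dB(A)

L_eq = 10·log₁₀[(1/T)·Σ tᵢ·10^(Lᵢ/10)] with T = 95 min.
Σ tᵢ·10^(Lᵢ/10) = 40·10^(82/10) + 30·10^(66/10) + 5·10^(78/10) + 20·10^(72/10) = 7.091e+09.
L_eq = 10·log₁₀(7.091e+09/95) = 78.73 dB(A).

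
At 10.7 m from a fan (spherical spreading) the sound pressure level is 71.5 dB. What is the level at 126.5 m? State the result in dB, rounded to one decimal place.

Spherical spreading from a point source gives a 20·log₁₀(r₂/r₁) drop.
L₂ = 71.5 − 20·log₁₀(126.5/10.7) = 71.5 − 21.454 = 50.05 dB.

50.0 dB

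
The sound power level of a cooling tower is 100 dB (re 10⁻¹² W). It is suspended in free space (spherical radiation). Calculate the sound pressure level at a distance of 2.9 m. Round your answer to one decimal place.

79.8 dB

L_p = L_w − 10·log₁₀(4π·r²) with r = 2.9 m.
4π·r² = 105.7 m², 10·log₁₀ of that is 20.240 dB.
L_p = 100 − 20.240 = 79.76 dB.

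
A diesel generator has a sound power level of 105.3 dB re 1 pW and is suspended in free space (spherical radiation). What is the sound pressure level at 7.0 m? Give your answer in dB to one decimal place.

The power spreads over a sphere of area 4π·r², so L_p = L_w − 10·log₁₀(4π·r²).
4π·r² = 615.8 m², 10·log₁₀ of that is 27.894 dB.
L_p = 105.3 − 27.894 = 77.41 dB.

77.4 dB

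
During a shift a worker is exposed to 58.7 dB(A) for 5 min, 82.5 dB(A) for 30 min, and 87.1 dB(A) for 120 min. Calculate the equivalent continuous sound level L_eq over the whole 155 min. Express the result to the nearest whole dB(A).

86 dB(A)

L_eq = 10·log₁₀[(1/T)·Σ tᵢ·10^(Lᵢ/10)] with T = 155 min.
Σ tᵢ·10^(Lᵢ/10) = 5·10^(58.7/10) + 30·10^(82.5/10) + 120·10^(87.1/10) = 6.688e+10.
L_eq = 10·log₁₀(6.688e+10/155) = 86.35 dB(A).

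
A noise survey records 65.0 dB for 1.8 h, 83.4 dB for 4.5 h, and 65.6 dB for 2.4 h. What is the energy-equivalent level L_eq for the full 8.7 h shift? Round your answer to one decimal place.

L_eq = 10·log₁₀[(1/T)·Σ tᵢ·10^(Lᵢ/10)] with T = 8.7 h.
Σ tᵢ·10^(Lᵢ/10) = 1.8·10^(65.0/10) + 4.5·10^(83.4/10) + 2.4·10^(65.6/10) = 9.989e+08.
L_eq = 10·log₁₀(9.989e+08/8.7) = 80.60 dB.

80.6 dB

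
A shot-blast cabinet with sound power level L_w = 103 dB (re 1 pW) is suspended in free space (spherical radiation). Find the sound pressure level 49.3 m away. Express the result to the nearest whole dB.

The power spreads over a sphere of area 4π·r², so L_p = L_w − 10·log₁₀(4π·r²).
4π·r² = 3.054e+04 m², 10·log₁₀ of that is 44.849 dB.
L_p = 103 − 44.849 = 58.15 dB.

58 dB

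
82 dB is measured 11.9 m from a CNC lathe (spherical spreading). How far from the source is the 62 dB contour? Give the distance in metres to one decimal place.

119.0 m

Point-source spreading drops the level by 20·log₁₀(r₂/r₁); inverting, r₂/r₁ = 10^(ΔL/20).
r₂ = 11.9·10^((82−62)/20) = 11.9·10^(20.0/20) = 119.00 m.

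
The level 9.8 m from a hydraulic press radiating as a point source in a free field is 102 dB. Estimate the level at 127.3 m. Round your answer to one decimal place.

Point-source attenuation: ΔL = 20·log₁₀(r₂/r₁) = 20·log₁₀(127.3/9.8) = 22.272 dB.
L₂ = 102 − 20·log₁₀(127.3/9.8) = 102 − 22.272 = 79.73 dB.

79.7 dB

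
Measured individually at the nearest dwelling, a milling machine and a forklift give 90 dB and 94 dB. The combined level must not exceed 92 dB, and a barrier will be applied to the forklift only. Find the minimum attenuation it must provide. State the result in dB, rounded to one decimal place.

6.3 dB

The untreated sources together contribute 10^(90/10) = 1.000e+09, i.e. 90.00 dB.
To meet 92 dB overall, the treated forklift may contribute at most 10^(92/10) − 1.000e+09 = 5.849e+08, i.e. 87.67 dB.
Required insertion loss = 94 − 87.67 = 6.33 dB.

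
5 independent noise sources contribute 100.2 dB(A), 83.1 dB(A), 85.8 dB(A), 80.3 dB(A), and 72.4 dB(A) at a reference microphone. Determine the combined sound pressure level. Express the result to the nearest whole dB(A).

100 dB(A)

Incoherent sources combine by intensity addition: L_total = 10·log₁₀(Σ 10^(L_i/10)).
Σ 10^(L/10) = 10^(100.2/10) + 10^(83.1/10) + 10^(85.8/10) + 10^(80.3/10) + 10^(72.4/10) = 1.118e+10.
L_total = 10·log₁₀(1.118e+10) = 100.48 dB(A).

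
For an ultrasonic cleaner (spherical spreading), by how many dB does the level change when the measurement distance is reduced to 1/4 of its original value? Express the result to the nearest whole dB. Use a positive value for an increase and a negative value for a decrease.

With spherical spreading the level changes by −20·log₁₀(r₂/r₁).
ΔL = −20·log₁₀(0.25) = +12.04 dB.

+12 dB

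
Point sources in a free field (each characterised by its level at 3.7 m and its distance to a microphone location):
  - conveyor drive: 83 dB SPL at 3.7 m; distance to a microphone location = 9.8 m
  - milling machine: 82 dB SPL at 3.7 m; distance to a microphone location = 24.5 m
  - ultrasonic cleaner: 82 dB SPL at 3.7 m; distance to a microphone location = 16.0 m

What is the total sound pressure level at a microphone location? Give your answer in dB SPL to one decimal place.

76.1 dB SPL

Apply inverse-square spreading to bring every level to the receiver, then sum 10^(L/10).
conveyor drive: 83 − 20·log₁₀(9.8/3.7) = 83 − 8.46 = 74.54 dB SPL.
milling machine: 82 − 20·log₁₀(24.5/3.7) = 82 − 16.42 = 65.58 dB SPL.
ultrasonic cleaner: 82 − 20·log₁₀(16.0/3.7) = 82 − 12.72 = 69.28 dB SPL.
Σ 10^(L/10) = 4.053e+07 → L_total = 10·log₁₀(4.053e+07) = 76.08 dB SPL.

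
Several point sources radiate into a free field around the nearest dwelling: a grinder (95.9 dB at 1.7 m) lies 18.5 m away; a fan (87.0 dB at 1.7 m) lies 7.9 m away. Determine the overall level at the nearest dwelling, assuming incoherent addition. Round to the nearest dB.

Propagate each source to the receiver with L = L_ref − 20·log₁₀(r/r_ref), then add intensities.
grinder: 95.9 − 20·log₁₀(18.5/1.7) = 95.9 − 20.73 = 75.17 dB.
fan: 87.0 − 20·log₁₀(7.9/1.7) = 87.0 − 13.34 = 73.66 dB.
Σ 10^(L/10) = 5.606e+07 → L_total = 10·log₁₀(5.606e+07) = 77.49 dB.

77 dB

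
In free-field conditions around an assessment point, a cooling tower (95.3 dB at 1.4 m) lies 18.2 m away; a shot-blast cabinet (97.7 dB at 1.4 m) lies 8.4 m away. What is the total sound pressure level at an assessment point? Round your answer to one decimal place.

First find each source's level at the receiver (point-source: −20·log₁₀(r/r_ref)), then combine on an intensity basis.
cooling tower: 95.3 − 20·log₁₀(18.2/1.4) = 95.3 − 22.28 = 73.02 dB.
shot-blast cabinet: 97.7 − 20·log₁₀(8.4/1.4) = 97.7 − 15.56 = 82.14 dB.
Σ 10^(L/10) = 1.836e+08 → L_total = 10·log₁₀(1.836e+08) = 82.64 dB.

82.6 dB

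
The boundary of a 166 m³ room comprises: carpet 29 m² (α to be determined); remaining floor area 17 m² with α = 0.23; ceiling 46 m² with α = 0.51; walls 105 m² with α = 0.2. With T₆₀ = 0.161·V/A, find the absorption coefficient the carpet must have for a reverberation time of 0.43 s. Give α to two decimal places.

0.48

A = 0.161·V/T₆₀ = 0.161·166/0.43 = 62.15 m² sabins.
Absorption from the other surfaces = 17·0.23 + 46·0.51 + 105·0.2 = 48.37 m², so the carpet must supply 13.78 m² over 29 m².
α = 13.78/29 = 0.475.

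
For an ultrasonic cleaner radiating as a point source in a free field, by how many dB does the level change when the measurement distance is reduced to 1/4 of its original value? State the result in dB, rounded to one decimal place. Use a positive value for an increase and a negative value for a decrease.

+12.0 dB

A point source loses 6 dB per doubling of distance; generally ΔL = −20·log₁₀(r₂/r₁).
ΔL = −20·log₁₀(0.25) = +12.04 dB.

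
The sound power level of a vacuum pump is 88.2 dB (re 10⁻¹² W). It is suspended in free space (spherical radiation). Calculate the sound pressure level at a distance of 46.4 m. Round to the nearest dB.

The power spreads over a sphere of area 4π·r², so L_p = L_w − 10·log₁₀(4π·r²).
4π·r² = 2.705e+04 m², 10·log₁₀ of that is 44.322 dB.
L_p = 88.2 − 44.322 = 43.88 dB.

44 dB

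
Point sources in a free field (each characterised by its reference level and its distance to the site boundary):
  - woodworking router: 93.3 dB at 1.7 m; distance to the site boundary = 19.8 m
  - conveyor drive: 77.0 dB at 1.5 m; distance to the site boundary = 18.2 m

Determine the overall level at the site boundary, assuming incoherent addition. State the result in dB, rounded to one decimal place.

Apply inverse-square spreading to bring every level to the receiver, then sum 10^(L/10).
woodworking router: 93.3 − 20·log₁₀(19.8/1.7) = 93.3 − 21.32 = 71.98 dB.
conveyor drive: 77.0 − 20·log₁₀(18.2/1.5) = 77.0 − 21.68 = 55.32 dB.
Σ 10^(L/10) = 1.610e+07 → L_total = 10·log₁₀(1.610e+07) = 72.07 dB.

72.1 dB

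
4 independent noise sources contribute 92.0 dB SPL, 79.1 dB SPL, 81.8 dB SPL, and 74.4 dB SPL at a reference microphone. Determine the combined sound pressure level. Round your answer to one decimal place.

92.7 dB SPL

Incoherent sources combine by intensity addition: L_total = 10·log₁₀(Σ 10^(L_i/10)).
Σ 10^(L/10) = 10^(92.0/10) + 10^(79.1/10) + 10^(81.8/10) + 10^(74.4/10) = 1.845e+09.
L_total = 10·log₁₀(1.845e+09) = 92.66 dB SPL.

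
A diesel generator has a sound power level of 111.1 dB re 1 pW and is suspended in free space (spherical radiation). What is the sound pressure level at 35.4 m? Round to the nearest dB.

69 dB

The power spreads over a sphere of area 4π·r², so L_p = L_w − 10·log₁₀(4π·r²).
4π·r² = 1.575e+04 m², 10·log₁₀ of that is 41.972 dB.
L_p = 111.1 − 41.972 = 69.13 dB.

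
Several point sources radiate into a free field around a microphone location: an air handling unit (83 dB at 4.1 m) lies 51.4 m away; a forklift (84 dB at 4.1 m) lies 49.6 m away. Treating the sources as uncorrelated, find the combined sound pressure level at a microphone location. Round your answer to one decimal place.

64.8 dB

First find each source's level at the receiver (point-source: −20·log₁₀(r/r_ref)), then combine on an intensity basis.
air handling unit: 83 − 20·log₁₀(51.4/4.1) = 83 − 21.96 = 61.04 dB.
forklift: 84 − 20·log₁₀(49.6/4.1) = 84 − 21.65 = 62.35 dB.
Σ 10^(L/10) = 2.986e+06 → L_total = 10·log₁₀(2.986e+06) = 64.75 dB.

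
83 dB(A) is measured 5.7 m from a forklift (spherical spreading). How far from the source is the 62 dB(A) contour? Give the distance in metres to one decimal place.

64.0 m

Point-source spreading drops the level by 20·log₁₀(r₂/r₁); inverting, r₂/r₁ = 10^(ΔL/20).
r₂ = 5.7·10^((83−62)/20) = 5.7·10^(21.0/20) = 63.96 m.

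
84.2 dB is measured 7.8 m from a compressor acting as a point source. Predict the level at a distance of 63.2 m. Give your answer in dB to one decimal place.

66.0 dB

For a point source, L₂ = L₁ − 20·log₁₀(r₂/r₁).
L₂ = 84.2 − 20·log₁₀(63.2/7.8) = 84.2 − 18.172 = 66.03 dB.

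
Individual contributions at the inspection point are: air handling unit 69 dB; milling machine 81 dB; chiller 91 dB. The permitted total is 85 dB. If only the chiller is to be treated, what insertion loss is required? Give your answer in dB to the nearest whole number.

The untreated sources together contribute 10^(69/10) + 10^(81/10) = 1.338e+08, i.e. 81.27 dB.
The limit corresponds to 10^(85/10) = 3.162e+08; subtracting the fixed part leaves 1.824e+08 for the chiller, i.e. 82.61 dB.
So the chiller must be reduced from 91 to 82.61 dB: IL = 8.39 dB.

8 dB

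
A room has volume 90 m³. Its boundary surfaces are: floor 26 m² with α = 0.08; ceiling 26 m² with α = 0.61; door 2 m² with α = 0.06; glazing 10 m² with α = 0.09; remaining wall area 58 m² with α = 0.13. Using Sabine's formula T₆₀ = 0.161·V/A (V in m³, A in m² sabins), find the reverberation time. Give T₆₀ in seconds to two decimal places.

0.55 s

Summing Sᵢαᵢ: 26·0.08 + 26·0.61 + 2·0.06 + 10·0.09 + 58·0.13 = 26.50 m².
T₆₀ = 0.161 × 90 / 26.50 = 0.547 s.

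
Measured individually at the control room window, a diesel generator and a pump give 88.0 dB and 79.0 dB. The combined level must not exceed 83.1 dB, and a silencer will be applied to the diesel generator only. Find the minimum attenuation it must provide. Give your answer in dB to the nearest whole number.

7 dB

Fixed contribution from the other source: Σ 10^(L/10) = 10^(79.0/10) = 7.943e+07 (79.00 dB).
To meet 83.1 dB overall, the treated diesel generator may contribute at most 10^(83.1/10) − 7.943e+07 = 1.247e+08, i.e. 80.96 dB.
Required insertion loss = 88.0 − 80.96 = 7.04 dB.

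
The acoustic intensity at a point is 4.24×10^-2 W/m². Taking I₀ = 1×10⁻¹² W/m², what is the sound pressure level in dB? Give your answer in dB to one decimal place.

106.3 dB

L = 10·log₁₀(I/I₀) = 10·log₁₀(4.24×10^-2/10⁻¹²) = 10·log₁₀(4.24×10^10).
L = 10·(0.6274 + 10) = 106.27 dB.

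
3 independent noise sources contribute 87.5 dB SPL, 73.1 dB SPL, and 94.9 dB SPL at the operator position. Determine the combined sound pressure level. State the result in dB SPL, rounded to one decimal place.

Incoherent sources combine by intensity addition: L_total = 10·log₁₀(Σ 10^(L_i/10)).
Σ 10^(L/10) = 10^(87.5/10) + 10^(73.1/10) + 10^(94.9/10) = 3.673e+09.
L_total = 10·log₁₀(3.673e+09) = 95.65 dB SPL.

95.7 dB SPL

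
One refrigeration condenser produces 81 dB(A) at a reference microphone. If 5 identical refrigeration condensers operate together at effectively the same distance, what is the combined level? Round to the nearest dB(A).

N identical incoherent sources raise the level by 10·log₁₀ N.
L_total = 81 + 10·log₁₀(5) = 81 + 6.990 = 87.99 dB(A).

88 dB(A)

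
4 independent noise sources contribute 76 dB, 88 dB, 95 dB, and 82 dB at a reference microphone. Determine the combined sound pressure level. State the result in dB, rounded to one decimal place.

96.0 dB

Incoherent sources combine by intensity addition: L_total = 10·log₁₀(Σ 10^(L_i/10)).
Σ 10^(L/10) = 10^(76/10) + 10^(88/10) + 10^(95/10) + 10^(82/10) = 3.992e+09.
L_total = 10·log₁₀(3.992e+09) = 96.01 dB.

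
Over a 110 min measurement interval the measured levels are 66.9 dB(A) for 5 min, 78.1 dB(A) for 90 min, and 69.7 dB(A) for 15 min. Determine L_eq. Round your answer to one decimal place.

77.3 dB(A)

Weight each interval's intensity by its duration and average over T = 110 min:
Σ tᵢ·10^(Lᵢ/10) = 5·10^(66.9/10) + 90·10^(78.1/10) + 15·10^(69.7/10) = 5.975e+09.
L_eq = 10·log₁₀(5.975e+09/110) = 77.35 dB(A).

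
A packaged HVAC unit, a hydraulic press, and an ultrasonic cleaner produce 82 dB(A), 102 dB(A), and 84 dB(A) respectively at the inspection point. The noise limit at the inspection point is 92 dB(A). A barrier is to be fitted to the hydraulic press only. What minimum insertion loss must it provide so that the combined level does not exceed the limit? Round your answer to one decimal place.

The untreated sources together contribute 10^(82/10) + 10^(84/10) = 4.097e+08, i.e. 86.12 dB(A).
The limit corresponds to 10^(92/10) = 1.585e+09; subtracting the fixed part leaves 1.175e+09 for the hydraulic press, i.e. 90.70 dB(A).
Required insertion loss = 102 − 90.70 = 11.30 dB.

11.3 dB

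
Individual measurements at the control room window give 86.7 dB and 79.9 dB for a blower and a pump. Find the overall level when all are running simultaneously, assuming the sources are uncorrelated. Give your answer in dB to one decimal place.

For uncorrelated sources the intensities add, so convert each level to linear form, sum, and take 10·log₁₀ of the total.
Σ 10^(L/10) = 10^(86.7/10) + 10^(79.9/10) = 5.655e+08.
L_total = 10·log₁₀(5.655e+08) = 87.52 dB.

87.5 dB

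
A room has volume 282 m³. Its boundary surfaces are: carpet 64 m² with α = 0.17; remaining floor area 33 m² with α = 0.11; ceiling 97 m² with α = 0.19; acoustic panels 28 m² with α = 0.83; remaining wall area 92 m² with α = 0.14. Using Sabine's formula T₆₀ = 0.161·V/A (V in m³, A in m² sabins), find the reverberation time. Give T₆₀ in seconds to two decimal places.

0.66 s

A = Σ Sᵢαᵢ = 64·0.17 + 33·0.11 + 97·0.19 + 28·0.83 + 92·0.14 = 69.06 m².
T₆₀ = 0.161·V/A = 0.161·282/69.06 = 0.657 s.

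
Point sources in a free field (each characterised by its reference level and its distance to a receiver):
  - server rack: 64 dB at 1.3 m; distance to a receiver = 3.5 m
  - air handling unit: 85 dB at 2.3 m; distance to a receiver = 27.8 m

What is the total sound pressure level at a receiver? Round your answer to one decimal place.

64.0 dB

Propagate each source to the receiver with L = L_ref − 20·log₁₀(r/r_ref), then add intensities.
server rack: 64 − 20·log₁₀(3.5/1.3) = 64 − 8.60 = 55.40 dB.
air handling unit: 85 − 20·log₁₀(27.8/2.3) = 85 − 21.65 = 63.35 dB.
Σ 10^(L/10) = 2.511e+06 → L_total = 10·log₁₀(2.511e+06) = 64.00 dB.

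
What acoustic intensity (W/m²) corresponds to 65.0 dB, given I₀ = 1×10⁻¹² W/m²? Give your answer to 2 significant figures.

3.2e-06 W/m²

L = 10·log₁₀(I/I₀) ⇒ I = I₀·10^(L/10) = 10⁻¹² × 10^6.50.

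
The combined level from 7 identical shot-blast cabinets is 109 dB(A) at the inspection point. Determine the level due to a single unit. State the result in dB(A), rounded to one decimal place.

100.5 dB(A)

7 equal contributions raise the level by 10·log₁₀ 7 = 8.451 dB, so each unit alone gives 109 − 8.451.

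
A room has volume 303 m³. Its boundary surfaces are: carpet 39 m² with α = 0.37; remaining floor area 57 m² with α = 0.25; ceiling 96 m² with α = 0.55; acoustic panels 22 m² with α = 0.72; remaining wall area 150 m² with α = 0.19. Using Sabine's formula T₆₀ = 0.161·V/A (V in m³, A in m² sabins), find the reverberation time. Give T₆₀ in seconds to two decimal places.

0.39 s

Summing Sᵢαᵢ: 39·0.37 + 57·0.25 + 96·0.55 + 22·0.72 + 150·0.19 = 125.82 m².
T₆₀ = 0.161 × 303 / 125.82 = 0.388 s.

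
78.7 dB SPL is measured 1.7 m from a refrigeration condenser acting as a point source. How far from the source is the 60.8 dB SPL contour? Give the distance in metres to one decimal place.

Point-source spreading drops the level by 20·log₁₀(r₂/r₁); inverting, r₂/r₁ = 10^(ΔL/20).
r₂ = 1.7·10^((78.7−60.8)/20) = 1.7·10^(17.9/20) = 13.35 m.

13.3 m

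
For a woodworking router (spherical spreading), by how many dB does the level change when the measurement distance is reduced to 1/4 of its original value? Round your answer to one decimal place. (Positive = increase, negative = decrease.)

Point-source spreading: ΔL = −20·log₁₀(r₂/r₁).
ΔL = −20·log₁₀(0.25) = +12.04 dB.

+12.0 dB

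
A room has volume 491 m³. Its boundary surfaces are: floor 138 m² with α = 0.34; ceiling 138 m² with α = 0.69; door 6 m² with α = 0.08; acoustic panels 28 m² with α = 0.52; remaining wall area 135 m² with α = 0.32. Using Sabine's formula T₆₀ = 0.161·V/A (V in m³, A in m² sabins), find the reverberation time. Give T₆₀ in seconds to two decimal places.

0.39 s

Summing Sᵢαᵢ: 138·0.34 + 138·0.69 + 6·0.08 + 28·0.52 + 135·0.32 = 200.38 m².
T₆₀ = 0.161·V/A = 0.161·491/200.38 = 0.395 s.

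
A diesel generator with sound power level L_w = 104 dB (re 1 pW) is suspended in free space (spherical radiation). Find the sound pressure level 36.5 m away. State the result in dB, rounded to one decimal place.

61.8 dB

L_p = L_w − 10·log₁₀(4π·r²) with r = 36.5 m.
4π·r² = 1.674e+04 m², 10·log₁₀ of that is 42.238 dB.
L_p = 104 − 42.238 = 61.76 dB.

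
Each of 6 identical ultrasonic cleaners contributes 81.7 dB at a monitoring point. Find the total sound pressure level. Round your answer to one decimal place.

89.5 dB

L_total = L₁ + 10·log₁₀ N for N identical incoherent sources.
L_total = 81.7 + 10·log₁₀(6) = 81.7 + 7.782 = 89.48 dB.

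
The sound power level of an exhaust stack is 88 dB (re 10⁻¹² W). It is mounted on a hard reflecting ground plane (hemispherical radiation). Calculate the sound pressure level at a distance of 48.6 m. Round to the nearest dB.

46 dB

L_p = L_w − 10·log₁₀(2π·r²) with r = 48.6 m.
2π·r² = 1.484e+04 m², 10·log₁₀ of that is 41.715 dB.
L_p = 88 − 41.715 = 46.29 dB.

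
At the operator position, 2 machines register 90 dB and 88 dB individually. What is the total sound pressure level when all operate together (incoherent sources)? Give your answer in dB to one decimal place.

92.1 dB

Incoherent sources combine by intensity addition: L_total = 10·log₁₀(Σ 10^(L_i/10)).
Σ 10^(L/10) = 10^(90/10) + 10^(88/10) = 1.631e+09.
L_total = 10·log₁₀(1.631e+09) = 92.12 dB.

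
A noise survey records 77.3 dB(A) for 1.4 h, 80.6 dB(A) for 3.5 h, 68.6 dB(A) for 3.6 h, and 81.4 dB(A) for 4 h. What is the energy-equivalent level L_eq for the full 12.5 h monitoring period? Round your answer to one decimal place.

79.3 dB(A)

The energy average is taken in the linear domain: L_eq = 10·log₁₀[(Σ tᵢ·10^(Lᵢ/10))/T], T = 12.5 h.
Σ tᵢ·10^(Lᵢ/10) = 1.4·10^(77.3/10) + 3.5·10^(80.6/10) + 3.6·10^(68.6/10) + 4·10^(81.4/10) = 1.055e+09.
L_eq = 10·log₁₀(1.055e+09/12.5) = 79.26 dB(A).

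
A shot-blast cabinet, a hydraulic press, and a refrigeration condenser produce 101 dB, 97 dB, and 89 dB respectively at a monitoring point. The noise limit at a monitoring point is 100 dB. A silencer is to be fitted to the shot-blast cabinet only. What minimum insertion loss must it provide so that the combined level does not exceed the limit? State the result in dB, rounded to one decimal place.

4.8 dB

The untreated sources together contribute 10^(97/10) + 10^(89/10) = 5.806e+09, i.e. 97.64 dB.
To meet 100 dB overall, the treated shot-blast cabinet may contribute at most 10^(100/10) − 5.806e+09 = 4.194e+09, i.e. 96.23 dB.
So the shot-blast cabinet must be reduced from 101 to 96.23 dB: IL = 4.77 dB.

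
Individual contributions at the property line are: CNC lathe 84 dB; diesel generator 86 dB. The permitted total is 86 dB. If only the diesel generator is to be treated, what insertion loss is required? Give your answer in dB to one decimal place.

The untreated sources together contribute 10^(84/10) = 2.512e+08, i.e. 84.00 dB.
The limit corresponds to 10^(86/10) = 3.981e+08; subtracting the fixed part leaves 1.469e+08 for the diesel generator, i.e. 81.67 dB.
Required insertion loss = 86 − 81.67 = 4.33 dB.

4.3 dB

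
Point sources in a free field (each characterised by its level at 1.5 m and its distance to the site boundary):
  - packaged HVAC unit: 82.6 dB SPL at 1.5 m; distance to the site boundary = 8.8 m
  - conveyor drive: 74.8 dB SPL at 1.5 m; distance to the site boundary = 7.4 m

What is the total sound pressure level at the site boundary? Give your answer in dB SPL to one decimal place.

68.1 dB SPL

Propagate each source to the receiver with L = L_ref − 20·log₁₀(r/r_ref), then add intensities.
packaged HVAC unit: 82.6 − 20·log₁₀(8.8/1.5) = 82.6 − 15.37 = 67.23 dB SPL.
conveyor drive: 74.8 − 20·log₁₀(7.4/1.5) = 74.8 − 13.86 = 60.94 dB SPL.
Σ 10^(L/10) = 6.528e+06 → L_total = 10·log₁₀(6.528e+06) = 68.15 dB SPL.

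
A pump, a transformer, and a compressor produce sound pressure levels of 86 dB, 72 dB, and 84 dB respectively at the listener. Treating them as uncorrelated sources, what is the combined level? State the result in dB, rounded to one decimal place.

For uncorrelated sources the intensities add, so convert each level to linear form, sum, and take 10·log₁₀ of the total.
Σ 10^(L/10) = 10^(86/10) + 10^(72/10) + 10^(84/10) = 6.651e+08.
L_total = 10·log₁₀(6.651e+08) = 88.23 dB.

88.2 dB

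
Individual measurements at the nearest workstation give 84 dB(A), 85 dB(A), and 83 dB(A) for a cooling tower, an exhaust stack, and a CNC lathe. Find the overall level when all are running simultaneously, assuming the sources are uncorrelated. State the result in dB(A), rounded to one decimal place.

88.8 dB(A)

Incoherent sources combine by intensity addition: L_total = 10·log₁₀(Σ 10^(L_i/10)).
Σ 10^(L/10) = 10^(84/10) + 10^(85/10) + 10^(83/10) = 7.669e+08.
L_total = 10·log₁₀(7.669e+08) = 88.85 dB(A).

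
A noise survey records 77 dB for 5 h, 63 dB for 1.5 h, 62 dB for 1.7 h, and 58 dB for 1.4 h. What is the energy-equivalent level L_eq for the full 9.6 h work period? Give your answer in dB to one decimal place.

The energy average is taken in the linear domain: L_eq = 10·log₁₀[(Σ tᵢ·10^(Lᵢ/10))/T], T = 9.6 h.
Σ tᵢ·10^(Lᵢ/10) = 5·10^(77/10) + 1.5·10^(63/10) + 1.7·10^(62/10) + 1.4·10^(58/10) = 2.572e+08.
L_eq = 10·log₁₀(2.572e+08/9.6) = 74.28 dB.

74.3 dB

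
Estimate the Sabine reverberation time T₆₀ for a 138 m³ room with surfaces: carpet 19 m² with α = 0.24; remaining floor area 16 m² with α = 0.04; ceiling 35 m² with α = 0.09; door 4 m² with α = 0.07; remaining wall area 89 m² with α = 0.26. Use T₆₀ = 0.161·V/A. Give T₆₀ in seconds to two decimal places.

Summing Sᵢαᵢ: 19·0.24 + 16·0.04 + 35·0.09 + 4·0.07 + 89·0.26 = 31.77 m².
T₆₀ = 0.161·V/A = 0.161·138/31.77 = 0.699 s.

0.70 s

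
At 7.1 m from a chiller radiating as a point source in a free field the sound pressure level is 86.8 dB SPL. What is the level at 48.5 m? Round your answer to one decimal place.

70.1 dB SPL

Point-source attenuation: ΔL = 20·log₁₀(r₂/r₁) = 20·log₁₀(48.5/7.1) = 16.690 dB.
L₂ = 86.8 − 20·log₁₀(48.5/7.1) = 86.8 − 16.690 = 70.11 dB SPL.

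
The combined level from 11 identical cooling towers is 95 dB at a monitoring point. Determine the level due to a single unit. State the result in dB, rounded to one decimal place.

84.6 dB

For N identical incoherent sources L_total = L₁ + 10·log₁₀ N, so L₁ = 95 − 10·log₁₀(11) = 95 − 10.414.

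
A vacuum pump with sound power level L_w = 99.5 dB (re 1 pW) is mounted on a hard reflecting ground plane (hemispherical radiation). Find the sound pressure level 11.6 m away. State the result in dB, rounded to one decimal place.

The power spreads over a hemisphere of area 2π·r², so L_p = L_w − 10·log₁₀(2π·r²).
2π·r² = 845.5 m², 10·log₁₀ of that is 29.271 dB.
L_p = 99.5 − 29.271 = 70.23 dB.

70.2 dB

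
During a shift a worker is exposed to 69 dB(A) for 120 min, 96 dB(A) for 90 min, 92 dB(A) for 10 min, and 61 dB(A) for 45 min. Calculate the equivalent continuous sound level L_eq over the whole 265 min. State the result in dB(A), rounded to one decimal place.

Weight each interval's intensity by its duration and average over T = 265 min:
Σ tᵢ·10^(Lᵢ/10) = 120·10^(69/10) + 90·10^(96/10) + 10·10^(92/10) + 45·10^(61/10) = 3.752e+11.
L_eq = 10·log₁₀(3.752e+11/265) = 91.51 dB(A).

91.5 dB(A)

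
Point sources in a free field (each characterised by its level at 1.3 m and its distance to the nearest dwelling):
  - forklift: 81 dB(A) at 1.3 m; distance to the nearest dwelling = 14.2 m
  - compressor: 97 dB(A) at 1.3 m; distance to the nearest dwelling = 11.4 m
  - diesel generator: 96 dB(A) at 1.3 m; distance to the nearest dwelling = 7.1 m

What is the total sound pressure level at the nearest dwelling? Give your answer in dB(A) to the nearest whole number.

Apply inverse-square spreading to bring every level to the receiver, then sum 10^(L/10).
forklift: 81 − 20·log₁₀(14.2/1.3) = 81 − 20.77 = 60.23 dB(A).
compressor: 97 − 20·log₁₀(11.4/1.3) = 97 − 18.86 = 78.14 dB(A).
diesel generator: 96 − 20·log₁₀(7.1/1.3) = 96 − 14.75 = 81.25 dB(A).
Σ 10^(L/10) = 1.997e+08 → L_total = 10·log₁₀(1.997e+08) = 83.00 dB(A).

83 dB(A)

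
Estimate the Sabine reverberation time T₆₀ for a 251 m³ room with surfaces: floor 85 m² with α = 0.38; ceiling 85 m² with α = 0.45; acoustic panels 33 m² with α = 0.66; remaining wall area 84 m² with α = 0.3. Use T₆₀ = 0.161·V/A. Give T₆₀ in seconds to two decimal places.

Total absorption A = 85·0.38 + 85·0.45 + 33·0.66 + 84·0.3 = 117.53 m² sabins.
T₆₀ = 0.161 × 251 / 117.53 = 0.344 s.

0.34 s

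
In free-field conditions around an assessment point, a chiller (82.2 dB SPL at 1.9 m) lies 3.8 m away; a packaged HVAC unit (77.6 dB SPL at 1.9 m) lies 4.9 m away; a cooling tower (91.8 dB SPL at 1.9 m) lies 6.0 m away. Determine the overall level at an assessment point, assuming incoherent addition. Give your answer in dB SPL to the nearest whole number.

Propagate each source to the receiver with L = L_ref − 20·log₁₀(r/r_ref), then add intensities.
chiller: 82.2 − 20·log₁₀(3.8/1.9) = 82.2 − 6.02 = 76.18 dB SPL.
packaged HVAC unit: 77.6 − 20·log₁₀(4.9/1.9) = 77.6 − 8.23 = 69.37 dB SPL.
cooling tower: 91.8 − 20·log₁₀(6.0/1.9) = 91.8 − 9.99 = 81.81 dB SPL.
Σ 10^(L/10) = 2.019e+08 → L_total = 10·log₁₀(2.019e+08) = 83.05 dB SPL.

83 dB SPL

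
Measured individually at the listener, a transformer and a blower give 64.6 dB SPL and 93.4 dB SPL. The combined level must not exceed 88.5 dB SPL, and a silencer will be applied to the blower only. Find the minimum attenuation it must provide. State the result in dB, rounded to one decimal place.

Fixed contribution from the other source: Σ 10^(L/10) = 10^(64.6/10) = 2.884e+06 (64.60 dB SPL).
To meet 88.5 dB SPL overall, the treated blower may contribute at most 10^(88.5/10) − 2.884e+06 = 7.051e+08, i.e. 88.48 dB SPL.
So the blower must be reduced from 93.4 to 88.48 dB SPL: IL = 4.92 dB.

4.9 dB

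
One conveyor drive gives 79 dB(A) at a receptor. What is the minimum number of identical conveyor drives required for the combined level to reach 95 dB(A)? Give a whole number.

The shortfall is 95 − 79 = 16.0 dB, and N units add 10·log₁₀ N, so need 10·log₁₀ N ≥ 16.0.
N ≥ 10^(16.0/10) = 39.811, so N = 40.

40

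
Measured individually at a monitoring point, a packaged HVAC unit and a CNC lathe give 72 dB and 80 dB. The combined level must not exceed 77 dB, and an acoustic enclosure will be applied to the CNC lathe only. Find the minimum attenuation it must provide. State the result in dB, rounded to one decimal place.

4.7 dB

The untreated sources together contribute 10^(72/10) = 1.585e+07, i.e. 72.00 dB.
To meet 77 dB overall, the treated CNC lathe may contribute at most 10^(77/10) − 1.585e+07 = 3.427e+07, i.e. 75.35 dB.
Required insertion loss = 80 − 75.35 = 4.65 dB.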